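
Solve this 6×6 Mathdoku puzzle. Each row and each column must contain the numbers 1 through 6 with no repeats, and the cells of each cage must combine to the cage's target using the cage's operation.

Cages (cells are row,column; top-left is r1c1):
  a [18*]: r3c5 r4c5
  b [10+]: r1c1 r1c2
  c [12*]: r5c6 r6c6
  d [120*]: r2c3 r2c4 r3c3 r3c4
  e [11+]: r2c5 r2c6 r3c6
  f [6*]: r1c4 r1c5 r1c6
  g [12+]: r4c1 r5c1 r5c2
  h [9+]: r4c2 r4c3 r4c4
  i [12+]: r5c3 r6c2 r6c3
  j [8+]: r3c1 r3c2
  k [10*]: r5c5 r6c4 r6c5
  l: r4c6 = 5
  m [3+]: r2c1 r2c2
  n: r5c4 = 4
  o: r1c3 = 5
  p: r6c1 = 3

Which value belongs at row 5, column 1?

2

Cage o is given, which forces r1c3 = 5.
Cage l is a single given cell, so r4c6 = 5.
Cage n is a single given cell, so r5c4 = 4.
P is a freebie, so r6c1 = 3.
In column 5, 4 can only go at r2c5, so r2c5 = 4.
The only place for 5 in row 2 is r2c4.
The only place for 5 in row 3 is r3c1.
The two cells of cage j must have sum 8; hence r3c2 = 3.
3 is placed in row 3, leaving r3c5 = 6.
6 is placed in column 5, so r4c5 = 3.
6 is placed in row 3, leaving r3c3 = 4.
Row 3 now contains 4, leaving r3c6 = 1.
The 4 cells of cage d must have product 120, so r2c3 = 3.
Cage e needs sum 11, which forces r2c6 = 6.
Row 3 already has 1; hence r3c4 = 2.
Column 4 already has 2, leaving r6c4 = 1.
Column 4 already has 1, so r1c4 = 3.
Cage f needs product 6, so r1c5 = 1.
Cage f has product 6; hence r1c6 = 2.
Column 4 already has 1; hence r4c4 = 6.
Cage c needs two cells with product 12, leaving r5c6 = 3.
Cage c needs two cells with product 12, which forces r6c6 = 4.
The 3 cells of cage i must have sum 12, leaving r5c3 = 1.
Row 6 now contains 4; hence r6c2 = 5.
The 3 cells of cage i must have sum 12, which forces r6c3 = 6.
Row 6 already has 5, leaving r6c5 = 2.
Cage g needs sum 12, leaving r4c1 = 4.
Cage h has sum 9, so r4c2 = 1.
Column 3 already has 1, which forces r4c3 = 2.
2 is placed in column 5, which forces r5c5 = 5.
Column 1 already has 4, so r1c1 = 6.
The two cells of cage b must have sum 10; hence r1c2 = 4.
The two cells of cage m must have sum 3, so r2c1 = 1.
Column 2 already has 1, which forces r2c2 = 2.
6 is placed in column 1, which forces r5c1 = 2.
Column 2 now contains 2, leaving r5c2 = 6.
The full grid is 6 4 5 3 1 2 / 1 2 3 5 4 6 / 5 3 4 2 6 1 / 4 1 2 6 3 5 / 2 6 1 4 5 3 / 3 5 6 1 2 4.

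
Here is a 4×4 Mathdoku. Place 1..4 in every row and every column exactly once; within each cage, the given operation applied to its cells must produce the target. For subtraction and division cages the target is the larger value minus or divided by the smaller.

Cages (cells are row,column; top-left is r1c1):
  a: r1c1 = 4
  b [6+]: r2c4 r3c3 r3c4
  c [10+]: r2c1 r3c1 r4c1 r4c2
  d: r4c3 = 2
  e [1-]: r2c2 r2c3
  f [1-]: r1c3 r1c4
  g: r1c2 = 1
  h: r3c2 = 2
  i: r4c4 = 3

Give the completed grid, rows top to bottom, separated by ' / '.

A is a freebie; hence r1c1 = 4.
Cage g is given; hence r1c2 = 1.
Cage h is a single given cell, leaving r3c2 = 2.
D is a freebie, leaving r4c3 = 2.
I is a freebie, leaving r4c4 = 3.
Column 3 already has 2, leaving r1c3 = 3.
Column 4 already has 3; hence r1c4 = 2.
The 4 cells of cage c must have sum 10, which forces r2c1 = 2.
3 is placed in column 3, leaving r2c3 = 4.
Column 4 already has 2, which forces r2c4 = 1.
Cage c has sum 10, leaving r3c1 = 3.
3 is placed in column 3, which forces r3c3 = 1.
1 is placed in column 4, leaving r3c4 = 4.
3 is placed in row 4, leaving r4c1 = 1.
3 is placed in row 4; hence r4c2 = 4.
4 is placed in row 2, which forces r2c2 = 3.

4 1 3 2 / 2 3 4 1 / 3 2 1 4 / 1 4 2 3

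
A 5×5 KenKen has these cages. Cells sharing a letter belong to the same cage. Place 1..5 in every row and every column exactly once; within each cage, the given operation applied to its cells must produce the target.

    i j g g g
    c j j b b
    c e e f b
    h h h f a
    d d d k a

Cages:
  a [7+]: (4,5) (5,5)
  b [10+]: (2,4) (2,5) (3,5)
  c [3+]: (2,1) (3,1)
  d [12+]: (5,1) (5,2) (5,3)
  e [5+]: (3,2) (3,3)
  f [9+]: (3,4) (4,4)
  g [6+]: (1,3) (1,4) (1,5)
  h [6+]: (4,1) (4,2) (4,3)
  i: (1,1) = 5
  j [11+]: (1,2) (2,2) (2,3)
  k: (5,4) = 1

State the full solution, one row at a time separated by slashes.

5 4 3 2 1 / 1 5 2 3 4 / 2 1 4 5 3 / 3 2 1 4 5 / 4 3 5 1 2

I is a freebie; hence (1,1) = 5.
Cage k is a single given cell, so (5,4) = 1.
Row 1 needs a 4, and only (1,2) is open for it.
Row 5 needs a 2, and only (5,5) is open for it.
Cage a needs two cells with sum 7, so (4,5) = 5.
Cage f needs two cells with sum 9, which forces (3,4) = 5.
Row 4 now contains 5, leaving (4,4) = 4.
Column 4 already has 5, so (2,4) = 3.
Cage b has sum 10, which forces (2,5) = 4.
Cage b has sum 10; hence (3,5) = 3.
Cage g has sum 6; hence (1,3) = 3.
Column 4 now contains 3; hence (1,4) = 2.
Column 5 already has 3, so (1,5) = 1.
The two cells of cage e must have sum 5, leaving (3,2) = 1.
The two cells of cage e must have sum 5, so (3,3) = 4.
Column 3 already has 4; hence (5,3) = 5.
Cage c's pair has sum 3, which forces (2,1) = 1.
Cage j needs sum 11, which forces (2,2) = 5.
Column 3 already has 5, leaving (2,3) = 2.
Row 3 now contains 1, which forces (3,1) = 2.
Column 1 now contains 2, leaving (4,1) = 3.
Row 4 already has 3, which forces (4,2) = 2.
2 is placed in column 3, so (4,3) = 1.
The 3 cells of cage d must have sum 12, so (5,1) = 4.
Row 5 now contains 5; hence (5,2) = 3.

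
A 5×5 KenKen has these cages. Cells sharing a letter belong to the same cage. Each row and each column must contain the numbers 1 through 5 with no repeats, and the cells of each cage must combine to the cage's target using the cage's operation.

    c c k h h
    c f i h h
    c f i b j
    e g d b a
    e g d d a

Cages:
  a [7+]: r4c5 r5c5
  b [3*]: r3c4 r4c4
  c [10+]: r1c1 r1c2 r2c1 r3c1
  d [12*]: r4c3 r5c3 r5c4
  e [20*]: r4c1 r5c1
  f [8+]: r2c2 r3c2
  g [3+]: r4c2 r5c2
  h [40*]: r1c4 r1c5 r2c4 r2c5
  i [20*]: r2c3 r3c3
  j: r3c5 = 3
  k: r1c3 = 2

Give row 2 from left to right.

1 3 5 2 4

Cage k is a single given cell, so r1c3 = 2.
Cage j is given, so r3c5 = 3.
Cage f's pair has sum 8, so r2c2 = 3.
Row 3 already has 3, leaving r3c2 = 5.
5 is placed in row 3; hence r3c3 = 4.
Row 3 already has 3, so r3c4 = 1.
Cage b needs two cells with product 3, which forces r4c4 = 3.
3 is placed in column 4, which forces r5c4 = 4.
The 4 cells of cage c must have sum 10; hence r1c1 = 3.
4 is placed in column 4, which forces r1c4 = 5.
4 is placed in column 3, leaving r2c3 = 5.
Cage h has product 40, leaving r2c4 = 2.
1 is placed in row 3, so r3c1 = 2.
Cage e's pair has product 20, so r4c1 = 4.
3 is placed in row 4, so r4c3 = 1.
4 is placed in row 5, leaving r5c1 = 5.
Cage d has product 12, so r5c3 = 3.
Row 5 already has 5, which forces r5c5 = 2.
The 4 cells of cage c must have sum 10, leaving r1c2 = 4.
4 is placed in row 1, which forces r1c5 = 1.
Column 1 now contains 4, leaving r2c1 = 1.
Column 5 already has 1, so r2c5 = 4.
Row 4 now contains 1, which forces r4c2 = 2.
Column 5 already has 2, which forces r4c5 = 5.
2 is placed in row 5, which forces r5c2 = 1.
The full grid is 3 4 2 5 1 / 1 3 5 2 4 / 2 5 4 1 3 / 4 2 1 3 5 / 5 1 3 4 2.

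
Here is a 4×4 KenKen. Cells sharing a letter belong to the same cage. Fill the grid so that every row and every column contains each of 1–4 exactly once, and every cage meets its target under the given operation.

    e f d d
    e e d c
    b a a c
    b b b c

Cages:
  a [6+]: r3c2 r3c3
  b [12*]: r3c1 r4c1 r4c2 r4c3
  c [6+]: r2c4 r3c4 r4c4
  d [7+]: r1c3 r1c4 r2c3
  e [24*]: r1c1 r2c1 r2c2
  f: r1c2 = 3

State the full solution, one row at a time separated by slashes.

2 3 1 4 / 3 4 2 1 / 1 2 4 3 / 4 1 3 2

Cage f is given, leaving r1c2 = 3.
Cage e needs product 24; hence r2c1 = 3.
Cage b needs product 12, leaving r4c3 = 3.
Cage c has sum 6; hence r3c4 = 3.
Row 3 needs a 1, and only r3c1 is open for it.
Column 1 already has 1, so r4c1 = 4.
Cage b needs product 12; hence r4c2 = 1.
Row 4 now contains 1, leaving r4c4 = 2.
Column 1 already has 4, so r1c1 = 2.
Cage e has product 24; hence r2c2 = 4.
Column 4 already has 2, leaving r2c4 = 1.
Column 2 already has 4, so r3c2 = 2.
Row 3 already has 2; hence r3c3 = 4.
4 is placed in column 3; hence r1c3 = 1.
Column 4 already has 1, which forces r1c4 = 4.
Row 2 already has 1, which forces r2c3 = 2.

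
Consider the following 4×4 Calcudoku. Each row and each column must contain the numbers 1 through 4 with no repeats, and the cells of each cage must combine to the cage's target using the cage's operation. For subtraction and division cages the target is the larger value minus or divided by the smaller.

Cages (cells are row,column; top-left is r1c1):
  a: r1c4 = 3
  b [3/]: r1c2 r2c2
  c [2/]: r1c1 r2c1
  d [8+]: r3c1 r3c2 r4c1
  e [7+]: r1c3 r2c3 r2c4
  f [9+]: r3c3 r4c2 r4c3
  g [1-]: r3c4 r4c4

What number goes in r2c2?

A is a freebie, which forces r1c4 = 3.
Row 1 already has 3, which forces r1c2 = 1.
The two cells of cage b must have quotient 3, which forces r2c2 = 3.
Column 4 needs a 4, and only r2c4 is open for it.
Cage e has sum 7, leaving r1c3 = 2.
The 3 cells of cage e must have sum 7; hence r2c3 = 1.
Row 1 now contains 2; hence r1c1 = 4.
Row 2 already has 1; hence r2c1 = 2.
Cage f has sum 9; hence r4c2 = 2.
2 is placed in row 4, so r4c4 = 1.
Cage d needs sum 8; hence r3c1 = 1.
Column 2 already has 2; hence r3c2 = 4.
4 is placed in row 3, leaving r3c3 = 3.
1 is placed in column 4, which forces r3c4 = 2.
Row 4 already has 1; hence r4c1 = 3.
Column 3 already has 3, so r4c3 = 4.
Filled in: 4 1 2 3 / 2 3 1 4 / 1 4 3 2 / 3 2 4 1.

3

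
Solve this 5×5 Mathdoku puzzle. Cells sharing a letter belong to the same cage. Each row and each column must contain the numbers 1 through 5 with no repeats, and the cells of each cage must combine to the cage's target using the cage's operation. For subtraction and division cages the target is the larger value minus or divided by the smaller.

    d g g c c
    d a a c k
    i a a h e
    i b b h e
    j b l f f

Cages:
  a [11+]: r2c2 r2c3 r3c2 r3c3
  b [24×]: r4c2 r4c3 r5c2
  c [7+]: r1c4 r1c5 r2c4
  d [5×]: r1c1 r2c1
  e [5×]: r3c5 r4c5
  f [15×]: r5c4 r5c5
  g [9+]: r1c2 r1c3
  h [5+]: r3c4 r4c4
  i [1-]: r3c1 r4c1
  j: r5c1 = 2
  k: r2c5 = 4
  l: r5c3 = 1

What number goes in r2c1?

Cage k is given, leaving r2c5 = 4.
Cage j is given, which forces r5c1 = 2.
Cage l is a single given cell, which forces r5c3 = 1.
The only place for 2 in row 1 is r1c5.
The only place for 1 in row 1 is r1c1.
1 is placed in column 1, leaving r2c1 = 5.
Row 1 needs a 3, and only r1c4 is open for it.
The 3 cells of cage c must have sum 7, which forces r2c4 = 2.
Column 4 already has 3, so r5c4 = 5.
Cage f's pair has product 15, which forces r5c5 = 3.
Cage a needs sum 11, which forces r2c2 = 1.
2 is placed in row 2; hence r2c3 = 3.
3 is placed in column 3, leaving r4c3 = 2.
3 is placed in row 5; hence r5c2 = 4.
Column 2 now contains 4, leaving r1c2 = 5.
The two cells of cage g must have sum 9, so r1c3 = 4.
4 is placed in column 3, which forces r3c3 = 5.
Row 3 already has 5, leaving r3c5 = 1.
Row 4 now contains 2, which forces r4c2 = 3.
Column 5 already has 1, so r4c5 = 5.
Cage i's pair has difference 1; hence r3c1 = 3.
Column 2 now contains 3; hence r3c2 = 2.
Row 3 already has 1, leaving r3c4 = 4.
3 is placed in row 4, leaving r4c1 = 4.
Cage h's pair has sum 5; hence r4c4 = 1.
Filled in: 1 5 4 3 2 / 5 1 3 2 4 / 3 2 5 4 1 / 4 3 2 1 5 / 2 4 1 5 3.

5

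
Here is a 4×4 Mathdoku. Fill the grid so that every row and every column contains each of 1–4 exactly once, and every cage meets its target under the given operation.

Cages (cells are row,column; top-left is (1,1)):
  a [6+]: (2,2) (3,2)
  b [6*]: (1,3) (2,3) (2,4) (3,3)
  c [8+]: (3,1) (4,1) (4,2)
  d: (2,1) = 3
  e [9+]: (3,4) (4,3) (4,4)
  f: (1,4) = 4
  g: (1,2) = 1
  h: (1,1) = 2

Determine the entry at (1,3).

3

Cage h is given; hence (1,1) = 2.
Cage g is given, which forces (1,2) = 1.
1 is placed in row 1, leaving (1,3) = 3.
Cage f is a single given cell, which forces (1,4) = 4.
Cage d is given, leaving (2,1) = 3.
Column 3 now contains 3, which forces (2,3) = 2.
Cage b needs product 6, which forces (2,4) = 1.
Column 3 now contains 2, so (3,3) = 1.
Column 3 now contains 2, which forces (4,3) = 4.
2 is placed in row 2; hence (2,2) = 4.
Row 3 now contains 1, leaving (3,1) = 4.
Cage a needs two cells with sum 6, so (3,2) = 2.
Row 3 now contains 2; hence (3,4) = 3.
Row 4 already has 4, leaving (4,1) = 1.
The 3 cells of cage c must have sum 8, which forces (4,2) = 3.
Column 4 now contains 3; hence (4,4) = 2.
Filled in: 2 1 3 4 / 3 4 2 1 / 4 2 1 3 / 1 3 4 2.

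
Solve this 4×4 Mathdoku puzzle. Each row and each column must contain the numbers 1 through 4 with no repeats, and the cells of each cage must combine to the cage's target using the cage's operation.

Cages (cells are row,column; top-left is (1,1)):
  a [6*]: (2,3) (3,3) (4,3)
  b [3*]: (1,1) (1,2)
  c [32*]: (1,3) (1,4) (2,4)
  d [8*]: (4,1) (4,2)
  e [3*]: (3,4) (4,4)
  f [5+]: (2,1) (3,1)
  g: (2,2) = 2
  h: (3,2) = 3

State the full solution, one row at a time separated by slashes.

3 1 4 2 / 1 2 3 4 / 4 3 2 1 / 2 4 1 3

Cage c has product 32, which forces (1,3) = 4.
Cage c needs product 32, which forces (1,4) = 2.
G is a freebie, which forces (2,2) = 2.
Cage c needs product 32; hence (2,4) = 4.
H is a freebie, leaving (3,2) = 3.
Row 3 now contains 3, leaving (3,4) = 1.
Column 2 now contains 2; hence (4,2) = 4.
Column 4 now contains 1, so (4,4) = 3.
The two cells of cage b must have product 3, which forces (1,1) = 3.
Column 2 already has 3, which forces (1,2) = 1.
Column 1 now contains 3, leaving (2,1) = 1.
Cage a needs product 6, so (2,3) = 3.
Row 3 already has 1, so (3,3) = 2.
4 is placed in row 4, leaving (4,1) = 2.
Cage a needs product 6, which forces (4,3) = 1.
Row 3 already has 2, so (3,1) = 4.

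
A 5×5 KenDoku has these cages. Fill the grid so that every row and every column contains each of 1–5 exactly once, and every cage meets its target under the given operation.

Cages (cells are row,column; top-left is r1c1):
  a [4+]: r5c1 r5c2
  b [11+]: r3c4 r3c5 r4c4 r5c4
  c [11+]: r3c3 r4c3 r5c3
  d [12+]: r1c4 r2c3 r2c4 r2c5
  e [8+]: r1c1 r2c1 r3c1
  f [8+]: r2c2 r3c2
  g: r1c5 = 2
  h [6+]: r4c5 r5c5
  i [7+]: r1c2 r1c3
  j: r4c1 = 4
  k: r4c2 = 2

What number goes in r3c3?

4

Cage g is a single given cell, leaving r1c5 = 2.
Cage j is a single given cell, so r4c1 = 4.
Cage k is given; hence r4c2 = 2.
2 is placed in row 4, leaving r4c3 = 5.
Row 4 already has 5; hence r4c5 = 1.
Row 4 already has 1, leaving r4c4 = 3.
Cage h needs two cells with sum 6; hence r5c5 = 5.
Column 5 now contains 5, so r3c5 = 3.
The two cells of cage f must have sum 8, so r2c2 = 3.
Column 5 now contains 3; hence r2c5 = 4.
3 is placed in row 3, so r3c2 = 5.
Column 2 already has 3, which forces r5c2 = 1.
Row 5 already has 1, so r5c4 = 4.
Column 2 already has 3, which forces r1c2 = 4.
The two cells of cage i must have sum 7, which forces r1c3 = 3.
The 3 cells of cage c must have sum 11, leaving r3c3 = 4.
Column 4 already has 4, leaving r3c4 = 1.
Row 5 already has 1, leaving r5c1 = 3.
4 is placed in row 5, which forces r5c3 = 2.
Column 4 already has 1, which forces r1c4 = 5.
Column 3 already has 2, so r2c3 = 1.
Cage d has sum 12, so r2c4 = 2.
Row 3 now contains 1; hence r3c1 = 2.
Row 1 now contains 5, so r1c1 = 1.
Row 2 already has 1, leaving r2c1 = 5.
Filled in: 1 4 3 5 2 / 5 3 1 2 4 / 2 5 4 1 3 / 4 2 5 3 1 / 3 1 2 4 5.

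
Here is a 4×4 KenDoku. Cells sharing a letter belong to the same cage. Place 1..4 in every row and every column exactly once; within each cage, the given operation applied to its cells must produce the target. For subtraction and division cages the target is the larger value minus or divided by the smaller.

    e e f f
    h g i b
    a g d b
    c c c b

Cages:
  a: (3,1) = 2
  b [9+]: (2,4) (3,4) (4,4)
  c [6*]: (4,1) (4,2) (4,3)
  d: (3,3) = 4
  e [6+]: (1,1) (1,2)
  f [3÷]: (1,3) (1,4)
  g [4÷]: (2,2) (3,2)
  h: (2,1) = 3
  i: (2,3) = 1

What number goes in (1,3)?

3

Cage h is a single given cell, leaving (2,1) = 3.
Cage i is given, which forces (2,3) = 1.
Cage a is a single given cell, which forces (3,1) = 2.
D is a freebie, leaving (3,3) = 4.
Row 3 already has 4, so (3,4) = 3.
Column 1 now contains 2; hence (4,1) = 1.
Column 1 now contains 2, which forces (1,1) = 4.
The two cells of cage e must have sum 6; hence (1,2) = 2.
Column 3 already has 1, which forces (1,3) = 3.
3 is placed in column 4; hence (1,4) = 1.
Row 2 already has 1; hence (2,2) = 4.
Row 2 already has 4; hence (2,4) = 2.
Row 3 already has 4, which forces (3,2) = 1.
2 is placed in column 2, leaving (4,2) = 3.
3 is placed in column 3, which forces (4,3) = 2.
2 is placed in column 4; hence (4,4) = 4.
Completed grid: 4 2 3 1 / 3 4 1 2 / 2 1 4 3 / 1 3 2 4.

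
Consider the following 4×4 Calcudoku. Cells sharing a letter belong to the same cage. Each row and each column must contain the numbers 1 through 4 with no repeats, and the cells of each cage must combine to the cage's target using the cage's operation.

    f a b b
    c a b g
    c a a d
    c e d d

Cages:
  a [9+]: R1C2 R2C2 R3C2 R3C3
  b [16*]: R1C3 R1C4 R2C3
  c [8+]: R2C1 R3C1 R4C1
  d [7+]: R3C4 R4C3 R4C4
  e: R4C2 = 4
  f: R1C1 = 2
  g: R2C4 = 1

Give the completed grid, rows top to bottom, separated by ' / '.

2 3 1 4 / 3 2 4 1 / 4 1 3 2 / 1 4 2 3

Cage f is given; hence R1C1 = 2.
Row 1 now contains 2; hence R1C4 = 4.
Cage g is given, which forces R2C4 = 1.
Cage e is given, leaving R4C2 = 4.
4 is placed in row 1; hence R1C3 = 1.
Cage b has product 16; hence R2C3 = 4.
The 4 cells of cage a must have sum 9, so R3C3 = 3.
Cage d needs sum 7; hence R3C4 = 2.
Cage d needs sum 7, leaving R4C3 = 2.
Cage d needs sum 7, which forces R4C4 = 3.
Row 1 now contains 1, which forces R1C2 = 3.
4 is placed in row 2, which forces R2C1 = 3.
Cage a has sum 9; hence R2C2 = 2.
The 3 cells of cage c must have sum 8, so R3C1 = 4.
2 is placed in row 3, which forces R3C2 = 1.
Row 4 now contains 3, leaving R4C1 = 1.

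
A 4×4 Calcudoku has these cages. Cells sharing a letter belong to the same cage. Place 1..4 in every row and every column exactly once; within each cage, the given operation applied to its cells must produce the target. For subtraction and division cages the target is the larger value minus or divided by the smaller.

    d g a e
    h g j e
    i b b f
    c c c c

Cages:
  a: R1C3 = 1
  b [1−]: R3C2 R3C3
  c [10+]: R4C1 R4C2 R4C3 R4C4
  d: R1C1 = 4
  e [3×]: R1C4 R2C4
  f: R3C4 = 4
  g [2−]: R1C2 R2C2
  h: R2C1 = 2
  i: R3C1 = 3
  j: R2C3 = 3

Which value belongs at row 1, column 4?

3

Cage d is a single given cell, which forces R1C1 = 4.
A is a freebie, leaving R1C3 = 1.
1 is placed in row 1; hence R1C4 = 3.
H is a freebie, leaving R2C1 = 2.
J is a freebie, which forces R2C3 = 3.
Column 4 now contains 3, which forces R2C4 = 1.
Cage i is a single given cell, leaving R3C1 = 3.
F is a freebie; hence R3C4 = 4.
Column 1 already has 3, leaving R4C1 = 1.
4 is placed in column 4, leaving R4C4 = 2.
Row 1 now contains 3, leaving R1C2 = 2.
Row 2 already has 1, so R2C2 = 4.
Cage b needs two cells with difference 1, leaving R3C2 = 1.
4 is placed in row 3; hence R3C3 = 2.
Cage c needs sum 10, so R4C2 = 3.
Row 4 already has 2; hence R4C3 = 4.
Completed grid: 4 2 1 3 / 2 4 3 1 / 3 1 2 4 / 1 3 4 2.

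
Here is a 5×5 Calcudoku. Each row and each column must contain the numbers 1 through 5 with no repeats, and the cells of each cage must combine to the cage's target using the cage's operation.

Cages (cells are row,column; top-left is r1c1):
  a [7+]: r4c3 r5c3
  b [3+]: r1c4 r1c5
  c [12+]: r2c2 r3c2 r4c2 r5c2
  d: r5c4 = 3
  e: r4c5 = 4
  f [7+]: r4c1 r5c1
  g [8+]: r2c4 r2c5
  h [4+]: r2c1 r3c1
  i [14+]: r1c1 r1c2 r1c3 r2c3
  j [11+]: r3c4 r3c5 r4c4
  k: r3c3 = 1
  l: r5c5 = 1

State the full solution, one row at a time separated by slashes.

4 3 5 1 2 / 1 4 2 5 3 / 3 2 1 4 5 / 5 1 3 2 4 / 2 5 4 3 1

K is a freebie, leaving r3c3 = 1.
Cage e is given, which forces r4c5 = 4.
D is a freebie, leaving r5c4 = 3.
L is a freebie, so r5c5 = 1.
Cage b needs two cells with sum 3, leaving r1c4 = 1.
Column 5 now contains 1, leaving r1c5 = 2.
The two cells of cage h must have sum 4; hence r2c1 = 1.
Column 4 now contains 3, so r2c4 = 5.
The two cells of cage g must have sum 8; hence r2c5 = 3.
Row 3 now contains 1, so r3c1 = 3.
The 3 cells of cage j must have sum 11, which forces r3c4 = 4.
Column 5 already has 2, which forces r3c5 = 5.
5 is placed in column 4, so r4c4 = 2.
Cage c has sum 12; hence r2c2 = 4.
Cage i needs sum 14; hence r2c3 = 2.
Row 3 now contains 5, leaving r3c2 = 2.
Row 4 now contains 2; hence r4c1 = 5.
Cage c needs sum 12, which forces r4c2 = 1.
5 is placed in row 4, leaving r4c3 = 3.
The two cells of cage f must have sum 7, which forces r5c1 = 2.
The 4 cells of cage c must have sum 12; hence r5c2 = 5.
2 is placed in column 3; hence r5c3 = 4.
Column 1 already has 5, leaving r1c1 = 4.
Column 2 already has 5; hence r1c2 = 3.
Column 3 already has 4; hence r1c3 = 5.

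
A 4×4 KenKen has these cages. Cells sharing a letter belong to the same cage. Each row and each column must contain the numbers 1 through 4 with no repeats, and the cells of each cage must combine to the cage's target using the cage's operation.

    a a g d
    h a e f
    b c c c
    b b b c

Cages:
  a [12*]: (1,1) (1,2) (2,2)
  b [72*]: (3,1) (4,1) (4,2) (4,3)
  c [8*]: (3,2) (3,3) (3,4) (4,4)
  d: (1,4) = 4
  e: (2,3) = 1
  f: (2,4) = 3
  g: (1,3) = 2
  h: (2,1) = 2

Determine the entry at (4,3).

3

Cage g is given, which forces (1,3) = 2.
Cage d is given, so (1,4) = 4.
Cage h is given; hence (2,1) = 2.
Cage e is given, which forces (2,3) = 1.
Cage f is given, so (2,4) = 3.
Cage b needs product 72, so (3,1) = 3.
Column 3 now contains 1, so (3,3) = 4.
Column 4 already has 4, leaving (3,4) = 2.
Column 1 now contains 2; hence (4,1) = 4.
Column 3 already has 4, so (4,3) = 3.
Cage c has product 8, which forces (4,4) = 1.
Column 1 already has 3, which forces (1,1) = 1.
Cage a has product 12, so (1,2) = 3.
Row 2 already has 3; hence (2,2) = 4.
Row 3 now contains 2, so (3,2) = 1.
3 is placed in row 4, leaving (4,2) = 2.
Completed grid: 1 3 2 4 / 2 4 1 3 / 3 1 4 2 / 4 2 3 1.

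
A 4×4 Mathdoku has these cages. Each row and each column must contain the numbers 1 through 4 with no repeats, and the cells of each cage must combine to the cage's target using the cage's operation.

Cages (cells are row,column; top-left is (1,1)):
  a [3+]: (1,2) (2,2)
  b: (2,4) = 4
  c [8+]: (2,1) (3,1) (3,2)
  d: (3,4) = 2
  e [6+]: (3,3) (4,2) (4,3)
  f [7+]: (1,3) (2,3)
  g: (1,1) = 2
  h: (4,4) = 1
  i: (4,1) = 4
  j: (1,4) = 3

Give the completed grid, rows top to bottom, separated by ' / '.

Cage g is a single given cell, leaving (1,1) = 2.
2 is placed in row 1, so (1,2) = 1.
Cage j is a single given cell, so (1,4) = 3.
1 is placed in column 2, which forces (2,2) = 2.
Cage b is a single given cell, leaving (2,4) = 4.
Cage d is given, so (3,4) = 2.
Cage i is a single given cell; hence (4,1) = 4.
2 is placed in column 2, which forces (4,2) = 3.
Cage h is a single given cell; hence (4,4) = 1.
Row 1 already has 3, which forces (1,3) = 4.
Row 2 now contains 4; hence (2,3) = 3.
Column 2 already has 3; hence (3,2) = 4.
Cage e has sum 6; hence (3,3) = 1.
1 is placed in row 4, leaving (4,3) = 2.
Row 2 already has 3, which forces (2,1) = 1.
Row 3 now contains 1, so (3,1) = 3.

2 1 4 3 / 1 2 3 4 / 3 4 1 2 / 4 3 2 1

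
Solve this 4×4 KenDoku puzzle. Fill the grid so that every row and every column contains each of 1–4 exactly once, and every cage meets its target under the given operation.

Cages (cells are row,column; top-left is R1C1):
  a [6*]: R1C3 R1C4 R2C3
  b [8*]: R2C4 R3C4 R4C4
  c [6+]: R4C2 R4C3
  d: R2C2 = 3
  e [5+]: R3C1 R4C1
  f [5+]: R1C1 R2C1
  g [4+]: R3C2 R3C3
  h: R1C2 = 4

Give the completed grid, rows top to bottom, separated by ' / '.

1 4 2 3 / 4 3 1 2 / 2 1 3 4 / 3 2 4 1

H is a freebie; hence R1C2 = 4.
Cage d is given, leaving R2C2 = 3.
3 is placed in column 2, so R3C2 = 1.
Row 3 now contains 1, so R3C3 = 3.
Column 2 already has 4, which forces R4C2 = 2.
Row 4 already has 2, leaving R4C3 = 4.
Row 4 now contains 4, so R4C4 = 1.
Cage a needs product 6, leaving R1C4 = 3.
Cage e's pair has sum 5; hence R3C1 = 2.
Row 3 already has 2, so R3C4 = 4.
1 is placed in row 4; hence R4C1 = 3.
3 is placed in row 1, which forces R1C1 = 1.
Row 1 now contains 1, so R1C3 = 2.
Column 1 now contains 2, leaving R2C1 = 4.
Column 3 now contains 2, which forces R2C3 = 1.
Column 4 already has 4; hence R2C4 = 2.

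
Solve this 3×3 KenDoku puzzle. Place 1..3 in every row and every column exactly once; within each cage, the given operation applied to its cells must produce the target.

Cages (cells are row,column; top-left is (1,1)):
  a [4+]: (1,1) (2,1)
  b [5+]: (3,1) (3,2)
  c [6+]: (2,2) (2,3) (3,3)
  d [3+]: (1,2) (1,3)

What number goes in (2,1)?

Row 1 needs a 3, and only (1,1) is open for it.
3 is placed in column 1, so (2,1) = 1.
3 is placed in column 1; hence (3,1) = 2.
Cage b's pair has sum 5, which forces (3,2) = 3.
3 is placed in row 3, so (3,3) = 1.
The two cells of cage d must have sum 3, leaving (1,2) = 1.
1 is placed in column 3, so (1,3) = 2.
Column 2 now contains 3, so (2,2) = 2.
Cage c has sum 6, leaving (2,3) = 3.
The full grid is 3 1 2 / 1 2 3 / 2 3 1.

1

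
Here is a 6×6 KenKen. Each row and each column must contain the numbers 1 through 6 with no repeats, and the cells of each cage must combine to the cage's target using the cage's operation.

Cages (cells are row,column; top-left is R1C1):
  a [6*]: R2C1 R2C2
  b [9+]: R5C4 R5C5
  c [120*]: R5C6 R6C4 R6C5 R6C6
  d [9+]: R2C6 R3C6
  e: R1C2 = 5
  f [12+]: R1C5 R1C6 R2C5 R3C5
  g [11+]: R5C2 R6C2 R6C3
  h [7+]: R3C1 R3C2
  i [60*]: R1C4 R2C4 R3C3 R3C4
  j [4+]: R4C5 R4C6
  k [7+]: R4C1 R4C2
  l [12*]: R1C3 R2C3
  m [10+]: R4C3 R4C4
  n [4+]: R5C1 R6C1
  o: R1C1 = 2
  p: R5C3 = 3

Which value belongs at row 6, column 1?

Cage o is given; hence R1C1 = 2.
E is a freebie, leaving R1C2 = 5.
Cage p is given; hence R5C3 = 3.
Cage l needs two cells with product 12, which forces R1C3 = 6.
Cage l's pair has product 12, so R2C3 = 2.
Column 3 now contains 6, which forces R4C3 = 4.
Row 4 now contains 4, so R4C4 = 6.
Row 5 now contains 3, leaving R5C1 = 1.
Cage n needs two cells with sum 4, leaving R6C1 = 3.
Column 1 now contains 3, which forces R2C1 = 6.
The two cells of cage a must have product 6, which forces R2C2 = 1.
Column 1 now contains 3, which forces R4C1 = 5.
The two cells of cage k must have sum 7; hence R4C2 = 2.
Column 1 already has 5; hence R3C1 = 4.
Column 2 already has 2, leaving R3C2 = 3.
The 3 cells of cage g must have sum 11, which forces R6C3 = 1.
Column 3 now contains 1, so R3C3 = 5.
Cage i has product 60, leaving R3C4 = 1.
Row 3 now contains 1; hence R3C5 = 2.
Row 3 already has 5, so R3C6 = 6.
The 4 cells of cage c must have product 120, leaving R5C6 = 2.
Column 6 now contains 6, leaving R6C6 = 5.
Cage d needs two cells with sum 9; hence R2C6 = 3.
Column 6 now contains 3, leaving R4C6 = 1.
Row 6 already has 5; hence R6C4 = 2.
Row 6 already has 5; hence R6C5 = 6.
Cage i needs product 60, which forces R1C4 = 3.
Cage f needs sum 12, leaving R1C5 = 1.
Column 6 now contains 1, so R1C6 = 4.
3 is placed in row 2, which forces R2C4 = 4.
3 is placed in row 2, so R2C5 = 5.
1 is placed in row 4, so R4C5 = 3.
The 3 cells of cage g must have sum 11, which forces R5C2 = 6.
4 is placed in column 4, so R5C4 = 5.
Column 5 already has 5, so R5C5 = 4.
6 is placed in row 6; hence R6C2 = 4.
The full grid is 2 5 6 3 1 4 / 6 1 2 4 5 3 / 4 3 5 1 2 6 / 5 2 4 6 3 1 / 1 6 3 5 4 2 / 3 4 1 2 6 5.

3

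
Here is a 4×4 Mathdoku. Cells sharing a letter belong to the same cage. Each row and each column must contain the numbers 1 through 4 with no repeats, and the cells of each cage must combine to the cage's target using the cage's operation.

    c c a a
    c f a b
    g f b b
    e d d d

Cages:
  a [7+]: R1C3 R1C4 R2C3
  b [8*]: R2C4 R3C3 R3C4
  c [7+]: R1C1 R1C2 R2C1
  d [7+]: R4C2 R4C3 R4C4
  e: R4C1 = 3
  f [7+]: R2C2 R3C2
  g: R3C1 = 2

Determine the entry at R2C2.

4

Cage g is given, leaving R3C1 = 2.
Cage e is a single given cell; hence R4C1 = 3.
The 3 cells of cage c must have sum 7; hence R1C2 = 2.
Cage b needs product 8, leaving R2C4 = 2.
Cage a has sum 7, which forces R1C3 = 1.
Cage a has sum 7, leaving R1C4 = 3.
Cage a needs sum 7, which forces R2C3 = 3.
Column 3 already has 1, so R3C3 = 4.
Row 3 already has 4, leaving R3C4 = 1.
Cage d has sum 7, which forces R4C3 = 2.
Column 4 already has 1, leaving R4C4 = 4.
Row 1 now contains 1, which forces R1C1 = 4.
Cage c needs sum 7, which forces R2C1 = 1.
3 is placed in row 2, which forces R2C2 = 4.
Row 3 already has 4, so R3C2 = 3.
Row 4 already has 4, leaving R4C2 = 1.
Completed grid: 4 2 1 3 / 1 4 3 2 / 2 3 4 1 / 3 1 2 4.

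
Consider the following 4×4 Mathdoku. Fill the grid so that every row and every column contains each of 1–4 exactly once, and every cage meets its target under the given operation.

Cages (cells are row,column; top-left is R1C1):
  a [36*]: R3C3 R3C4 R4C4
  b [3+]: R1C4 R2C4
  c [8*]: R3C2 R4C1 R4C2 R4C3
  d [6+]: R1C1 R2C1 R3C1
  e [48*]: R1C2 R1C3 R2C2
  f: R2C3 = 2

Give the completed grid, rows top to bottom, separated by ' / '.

The 3 cells of cage e must have product 48; hence R1C2 = 3.
Cage e has product 48, leaving R1C3 = 4.
Cage e has product 48; hence R2C2 = 4.
F is a freebie, which forces R2C3 = 2.
Row 2 already has 2, so R2C4 = 1.
Cage c needs product 8, which forces R3C2 = 1.
Cage a has product 36, which forces R3C3 = 3.
Cage a has product 36, which forces R3C4 = 4.
Column 2 already has 4, so R4C2 = 2.
Column 3 now contains 2, which forces R4C3 = 1.
Cage a needs product 36, leaving R4C4 = 3.
The 3 cells of cage d must have sum 6, which forces R1C1 = 1.
Column 4 now contains 1, so R1C4 = 2.
Row 2 now contains 1, leaving R2C1 = 3.
Row 3 now contains 3; hence R3C1 = 2.
Row 4 already has 1; hence R4C1 = 4.

1 3 4 2 / 3 4 2 1 / 2 1 3 4 / 4 2 1 3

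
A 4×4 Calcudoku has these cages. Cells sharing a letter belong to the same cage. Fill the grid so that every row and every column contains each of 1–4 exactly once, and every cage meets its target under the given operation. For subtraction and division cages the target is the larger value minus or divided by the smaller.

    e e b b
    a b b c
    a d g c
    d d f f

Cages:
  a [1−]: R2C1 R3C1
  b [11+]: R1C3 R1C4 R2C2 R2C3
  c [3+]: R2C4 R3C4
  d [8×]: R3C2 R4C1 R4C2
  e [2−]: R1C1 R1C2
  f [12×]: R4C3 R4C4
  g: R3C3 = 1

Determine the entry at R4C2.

1

G is a freebie, which forces R3C3 = 1.
Row 3 already has 1; hence R3C4 = 2.
Column 4 now contains 2; hence R2C4 = 1.
2 is placed in row 3; hence R3C2 = 4.
Cage b has sum 11, leaving R1C3 = 2.
Cage b needs sum 11, leaving R2C2 = 2.
Row 3 now contains 4; hence R3C1 = 3.
2 is placed in column 2; hence R4C2 = 1.
The two cells of cage e must have difference 2, which forces R1C1 = 1.
Column 2 now contains 1, so R1C2 = 3.
Row 1 already has 3, so R1C4 = 4.
Row 2 now contains 2; hence R2C1 = 4.
Row 2 now contains 4, which forces R2C3 = 3.
Row 4 now contains 1, leaving R4C1 = 2.
3 is placed in column 3, leaving R4C3 = 4.
Column 4 already has 4; hence R4C4 = 3.
The full grid is 1 3 2 4 / 4 2 3 1 / 3 4 1 2 / 2 1 4 3.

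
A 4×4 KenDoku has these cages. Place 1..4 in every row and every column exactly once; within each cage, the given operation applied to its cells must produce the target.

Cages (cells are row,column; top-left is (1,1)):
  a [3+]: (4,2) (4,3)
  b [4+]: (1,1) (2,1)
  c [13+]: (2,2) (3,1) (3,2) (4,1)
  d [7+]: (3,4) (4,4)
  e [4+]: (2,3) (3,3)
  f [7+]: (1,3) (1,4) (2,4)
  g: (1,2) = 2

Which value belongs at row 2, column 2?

4

Cage g is given, so (1,2) = 2.
Column 2 now contains 2; hence (4,2) = 1.
Row 4 now contains 1, which forces (4,3) = 2.
The 4 cells of cage c must have sum 13, so (3,1) = 2.
The 4 cells of cage c must have sum 13, which forces (4,1) = 4.
Row 4 already has 4; hence (4,4) = 3.
Column 4 now contains 3, leaving (2,4) = 2.
Column 4 now contains 3, so (3,4) = 4.
The 3 cells of cage f must have sum 7, which forces (1,3) = 4.
Column 4 already has 4, leaving (1,4) = 1.
Cage c has sum 13, so (2,2) = 4.
Row 3 already has 4, so (3,2) = 3.
3 is placed in row 3; hence (3,3) = 1.
Row 1 now contains 1, which forces (1,1) = 3.
The two cells of cage b must have sum 4, so (2,1) = 1.
Column 3 now contains 1, so (2,3) = 3.
Completed grid: 3 2 4 1 / 1 4 3 2 / 2 3 1 4 / 4 1 2 3.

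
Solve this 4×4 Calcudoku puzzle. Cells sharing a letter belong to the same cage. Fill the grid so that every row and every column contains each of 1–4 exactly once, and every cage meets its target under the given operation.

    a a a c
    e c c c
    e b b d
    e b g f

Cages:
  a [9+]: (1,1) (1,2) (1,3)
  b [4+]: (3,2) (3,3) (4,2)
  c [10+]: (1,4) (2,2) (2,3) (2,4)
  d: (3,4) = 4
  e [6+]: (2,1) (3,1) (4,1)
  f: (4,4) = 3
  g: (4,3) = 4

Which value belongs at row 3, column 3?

1

The 3 cells of cage b must have sum 4; hence (3,2) = 2.
Cage b has sum 4; hence (3,3) = 1.
Cage d is given, so (3,4) = 4.
Cage b needs sum 4, so (4,2) = 1.
Cage g is a single given cell; hence (4,3) = 4.
Cage f is given, which forces (4,4) = 3.
The 3 cells of cage e must have sum 6, so (2,1) = 1.
The 4 cells of cage c must have sum 10, which forces (2,2) = 4.
The 4 cells of cage c must have sum 10, so (2,3) = 3.
1 is placed in row 2, leaving (2,4) = 2.
1 is placed in row 3; hence (3,1) = 3.
Row 4 already has 3, so (4,1) = 2.
2 is placed in column 1, so (1,1) = 4.
Column 2 now contains 4, so (1,2) = 3.
Column 3 now contains 3, leaving (1,3) = 2.
Column 4 already has 2, so (1,4) = 1.
Filled in: 4 3 2 1 / 1 4 3 2 / 3 2 1 4 / 2 1 4 3.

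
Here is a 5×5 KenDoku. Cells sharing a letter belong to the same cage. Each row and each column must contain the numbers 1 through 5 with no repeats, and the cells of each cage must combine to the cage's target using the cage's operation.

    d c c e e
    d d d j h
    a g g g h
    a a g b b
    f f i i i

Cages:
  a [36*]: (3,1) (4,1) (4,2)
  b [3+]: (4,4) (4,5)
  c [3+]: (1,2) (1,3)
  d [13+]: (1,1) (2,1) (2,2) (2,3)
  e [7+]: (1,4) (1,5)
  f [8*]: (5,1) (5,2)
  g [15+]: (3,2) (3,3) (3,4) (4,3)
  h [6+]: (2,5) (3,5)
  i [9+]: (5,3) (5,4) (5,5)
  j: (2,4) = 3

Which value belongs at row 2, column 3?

Cage j is given; hence (2,4) = 3.
Cage a needs product 36; hence (3,1) = 3.
Cage a has product 36, which forces (4,1) = 4.
Cage a has product 36; hence (4,2) = 3.
Row 4 already has 3, which forces (4,3) = 5.
4 is placed in column 1, which forces (5,1) = 2.
Row 5 already has 2, leaving (5,2) = 4.
The 4 cells of cage d must have sum 13; hence (1,1) = 5.
Cage d needs sum 13, leaving (2,1) = 1.
Cage d has sum 13, which forces (2,2) = 5.
Cage d needs sum 13, leaving (2,3) = 2.
Row 2 already has 2, which forces (2,5) = 4.
Column 2 already has 5, which forces (3,2) = 1.
Row 3 now contains 1, leaving (3,3) = 4.
Row 3 now contains 4, so (3,4) = 5.
Row 3 already has 5, leaving (3,5) = 2.
Column 5 already has 2, leaving (4,5) = 1.
Column 4 already has 5, leaving (5,4) = 1.
Column 2 already has 1, so (1,2) = 2.
Column 3 now contains 2; hence (1,3) = 1.
Cage e's pair has sum 7, which forces (1,4) = 4.
Column 5 already has 2, leaving (1,5) = 3.
1 is placed in row 4, so (4,4) = 2.
1 is placed in row 5, which forces (5,3) = 3.
Cage i has sum 9, which forces (5,5) = 5.
Filled in: 5 2 1 4 3 / 1 5 2 3 4 / 3 1 4 5 2 / 4 3 5 2 1 / 2 4 3 1 5.

2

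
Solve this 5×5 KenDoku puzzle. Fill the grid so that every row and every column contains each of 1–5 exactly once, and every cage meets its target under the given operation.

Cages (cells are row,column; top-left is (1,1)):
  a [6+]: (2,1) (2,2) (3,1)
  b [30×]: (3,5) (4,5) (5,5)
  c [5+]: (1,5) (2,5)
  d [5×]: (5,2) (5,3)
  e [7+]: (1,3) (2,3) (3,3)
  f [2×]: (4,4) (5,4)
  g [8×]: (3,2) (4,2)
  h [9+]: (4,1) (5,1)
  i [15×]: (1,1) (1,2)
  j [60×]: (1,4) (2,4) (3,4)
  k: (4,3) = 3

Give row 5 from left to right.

4 1 5 2 3

Cage k is a single given cell, so (4,3) = 3.
In row 2, 5 can only go at (2,4), so (2,4) = 5.
Row 3 needs a 5, and only (3,5) is open for it.
5 is placed in column 5; hence (4,5) = 2.
Cage b has product 30, which forces (5,5) = 3.
The two cells of cage g must have product 8; hence (3,2) = 2.
Row 4 already has 2, leaving (4,2) = 4.
Row 4 already has 2, so (4,4) = 1.
Cage f needs two cells with product 2, which forces (5,4) = 2.
Row 4 already has 4, which forces (4,1) = 5.
Cage h's pair has sum 9, leaving (5,1) = 4.
5 is placed in column 1, so (1,1) = 3.
Cage i needs two cells with product 15; hence (1,2) = 5.
3 is placed in row 1; hence (1,4) = 4.
Row 1 now contains 4, so (1,5) = 1.
Column 1 now contains 4, so (2,1) = 2.
1 is placed in column 5, which forces (2,5) = 4.
Column 1 already has 3, which forces (3,1) = 1.
Row 3 now contains 1, so (3,3) = 4.
4 is placed in column 4, which forces (3,4) = 3.
5 is placed in column 2, leaving (5,2) = 1.
Row 5 already has 1; hence (5,3) = 5.
Row 1 now contains 1, which forces (1,3) = 2.
Column 2 now contains 1; hence (2,2) = 3.
4 is placed in row 2, so (2,3) = 1.
Completed grid: 3 5 2 4 1 / 2 3 1 5 4 / 1 2 4 3 5 / 5 4 3 1 2 / 4 1 5 2 3.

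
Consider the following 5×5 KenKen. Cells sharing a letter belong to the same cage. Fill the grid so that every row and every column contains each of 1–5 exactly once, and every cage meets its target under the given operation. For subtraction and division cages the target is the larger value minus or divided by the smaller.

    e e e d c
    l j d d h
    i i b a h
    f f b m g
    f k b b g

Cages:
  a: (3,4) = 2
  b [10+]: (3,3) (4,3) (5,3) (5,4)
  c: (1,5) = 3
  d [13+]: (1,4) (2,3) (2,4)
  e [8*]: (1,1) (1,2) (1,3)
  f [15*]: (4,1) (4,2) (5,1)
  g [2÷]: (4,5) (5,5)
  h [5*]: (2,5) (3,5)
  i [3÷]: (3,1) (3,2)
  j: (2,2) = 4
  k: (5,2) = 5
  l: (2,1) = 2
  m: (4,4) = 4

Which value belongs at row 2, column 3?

5

C is a freebie, which forces (1,5) = 3.
Cage l is a single given cell; hence (2,1) = 2.
Cage j is given; hence (2,2) = 4.
Row 2 now contains 4, so (2,3) = 5.
5 is placed in row 2, so (2,4) = 3.
5 is placed in row 2, so (2,5) = 1.
Cage a is given, so (3,4) = 2.
1 is placed in column 5, which forces (3,5) = 5.
Cage m is a single given cell, which forces (4,4) = 4.
4 is placed in row 4; hence (4,5) = 2.
Cage k is a single given cell, which forces (5,2) = 5.
Column 4 now contains 4, which forces (5,4) = 1.
Column 5 already has 2, so (5,5) = 4.
Column 4 now contains 4, which forces (1,4) = 5.
The 4 cells of cage b must have sum 10, which forces (3,3) = 4.
Cage f has product 15, which forces (4,1) = 5.
Cage f has product 15, leaving (4,2) = 1.
The 4 cells of cage b must have sum 10, so (4,3) = 3.
1 is placed in row 5, which forces (5,1) = 3.
Cage b has sum 10, so (5,3) = 2.
Cage e needs product 8, which forces (1,1) = 4.
Column 2 now contains 1, which forces (1,2) = 2.
2 is placed in column 3; hence (1,3) = 1.
Column 1 now contains 3; hence (3,1) = 1.
Column 2 now contains 1, so (3,2) = 3.
Completed grid: 4 2 1 5 3 / 2 4 5 3 1 / 1 3 4 2 5 / 5 1 3 4 2 / 3 5 2 1 4.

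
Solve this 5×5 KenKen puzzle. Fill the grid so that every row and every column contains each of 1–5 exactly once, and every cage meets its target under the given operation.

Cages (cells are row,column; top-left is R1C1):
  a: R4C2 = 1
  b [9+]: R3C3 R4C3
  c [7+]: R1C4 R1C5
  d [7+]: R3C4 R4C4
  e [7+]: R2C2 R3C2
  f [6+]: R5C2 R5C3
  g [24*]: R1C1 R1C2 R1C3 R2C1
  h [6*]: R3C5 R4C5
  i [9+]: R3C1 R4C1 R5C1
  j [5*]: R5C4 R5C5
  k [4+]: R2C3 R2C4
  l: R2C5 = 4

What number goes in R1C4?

2

L is a freebie; hence R2C5 = 4.
A is a freebie, so R4C2 = 1.
Row 2 needs a 5, and only R2C2 is open for it.
Cage e needs two cells with sum 7; hence R3C2 = 2.
Row 3 now contains 2, leaving R3C5 = 3.
Column 5 now contains 3, which forces R4C5 = 2.
Column 2 already has 2, so R5C2 = 4.
Row 5 already has 4, leaving R5C3 = 2.
Column 2 already has 4, so R1C2 = 3.
Cage c needs two cells with sum 7, leaving R1C4 = 2.
Column 5 already has 2, leaving R1C5 = 5.
The two cells of cage d must have sum 7, which forces R3C4 = 4.
The two cells of cage d must have sum 7, which forces R4C4 = 3.
5 is placed in column 5, so R5C5 = 1.
Cage g needs product 24, which forces R2C1 = 2.
The two cells of cage k must have sum 4; hence R2C3 = 3.
Column 4 already has 3, so R2C4 = 1.
Cage i has sum 9, so R3C1 = 1.
Row 3 now contains 4, leaving R3C3 = 5.
3 is placed in row 4; hence R4C1 = 5.
Cage b needs two cells with sum 9, leaving R4C3 = 4.
Cage i has sum 9, so R5C1 = 3.
Row 5 already has 1, leaving R5C4 = 5.
1 is placed in column 1, which forces R1C1 = 4.
Column 3 now contains 4; hence R1C3 = 1.
The full grid is 4 3 1 2 5 / 2 5 3 1 4 / 1 2 5 4 3 / 5 1 4 3 2 / 3 4 2 5 1.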